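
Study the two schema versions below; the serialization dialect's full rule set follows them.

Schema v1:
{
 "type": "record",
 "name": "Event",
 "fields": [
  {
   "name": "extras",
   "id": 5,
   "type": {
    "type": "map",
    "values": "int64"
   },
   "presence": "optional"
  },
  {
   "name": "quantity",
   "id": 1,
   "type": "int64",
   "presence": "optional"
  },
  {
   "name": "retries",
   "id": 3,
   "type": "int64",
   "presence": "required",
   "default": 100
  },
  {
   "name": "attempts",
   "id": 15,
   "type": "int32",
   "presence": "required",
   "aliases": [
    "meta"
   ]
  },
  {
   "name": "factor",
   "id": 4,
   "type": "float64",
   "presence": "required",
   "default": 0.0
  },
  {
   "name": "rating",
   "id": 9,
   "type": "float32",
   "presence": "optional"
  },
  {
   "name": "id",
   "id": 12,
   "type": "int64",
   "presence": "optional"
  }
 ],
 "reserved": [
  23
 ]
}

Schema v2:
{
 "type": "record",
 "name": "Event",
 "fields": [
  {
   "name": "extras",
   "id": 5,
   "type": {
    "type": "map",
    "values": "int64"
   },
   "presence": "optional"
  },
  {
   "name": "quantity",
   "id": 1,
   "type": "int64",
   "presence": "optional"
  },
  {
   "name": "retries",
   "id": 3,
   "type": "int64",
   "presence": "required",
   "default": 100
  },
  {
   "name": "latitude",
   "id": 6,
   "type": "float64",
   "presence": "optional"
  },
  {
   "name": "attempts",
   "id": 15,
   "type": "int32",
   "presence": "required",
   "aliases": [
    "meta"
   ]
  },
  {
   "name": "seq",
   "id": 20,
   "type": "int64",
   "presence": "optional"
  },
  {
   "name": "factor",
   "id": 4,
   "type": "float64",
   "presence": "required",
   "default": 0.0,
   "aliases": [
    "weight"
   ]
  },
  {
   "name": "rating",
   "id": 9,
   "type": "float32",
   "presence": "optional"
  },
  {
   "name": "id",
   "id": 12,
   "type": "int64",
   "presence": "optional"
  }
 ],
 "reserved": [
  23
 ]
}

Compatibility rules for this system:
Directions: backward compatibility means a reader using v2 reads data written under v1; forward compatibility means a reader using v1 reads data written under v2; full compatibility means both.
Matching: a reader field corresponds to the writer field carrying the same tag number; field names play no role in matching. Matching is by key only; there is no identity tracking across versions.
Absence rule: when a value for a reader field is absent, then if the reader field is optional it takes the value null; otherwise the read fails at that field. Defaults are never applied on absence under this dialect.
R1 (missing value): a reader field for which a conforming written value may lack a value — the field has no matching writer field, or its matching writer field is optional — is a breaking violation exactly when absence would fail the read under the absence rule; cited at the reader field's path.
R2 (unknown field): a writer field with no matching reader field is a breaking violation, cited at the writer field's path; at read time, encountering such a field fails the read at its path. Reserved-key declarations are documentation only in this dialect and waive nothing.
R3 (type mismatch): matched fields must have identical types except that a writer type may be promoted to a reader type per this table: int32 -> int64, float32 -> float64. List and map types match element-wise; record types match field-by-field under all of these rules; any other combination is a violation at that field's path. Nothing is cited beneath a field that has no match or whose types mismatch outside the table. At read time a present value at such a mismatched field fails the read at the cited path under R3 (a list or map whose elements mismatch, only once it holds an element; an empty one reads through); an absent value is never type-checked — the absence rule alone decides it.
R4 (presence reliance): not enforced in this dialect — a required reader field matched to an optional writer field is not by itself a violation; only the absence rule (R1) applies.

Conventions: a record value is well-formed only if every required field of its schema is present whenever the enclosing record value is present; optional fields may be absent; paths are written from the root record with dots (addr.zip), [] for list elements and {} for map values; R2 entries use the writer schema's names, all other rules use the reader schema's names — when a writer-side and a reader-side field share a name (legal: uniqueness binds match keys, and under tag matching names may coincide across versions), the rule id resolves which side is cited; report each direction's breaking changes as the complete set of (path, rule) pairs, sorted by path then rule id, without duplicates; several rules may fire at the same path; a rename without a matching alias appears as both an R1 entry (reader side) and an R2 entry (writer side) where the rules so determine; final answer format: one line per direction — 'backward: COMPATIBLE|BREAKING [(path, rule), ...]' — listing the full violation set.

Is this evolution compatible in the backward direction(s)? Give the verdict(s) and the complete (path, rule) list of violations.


arrows below run writer -> reader for Event
backward for Event (reader v2, writer v1):
  map<string, int64> -> map<string, int64>, writer optional: extras aligns to extras
  int64 -> int64, writer optional: quantity aligns to quantity
  int64 -> int64, writer required: retries aligns to retries
  latitude: no writer match
  int32 -> int32, writer required: attempts aligns to attempts
  seq: no writer match
  float64 -> float64, writer required: factor aligns to factor
  float32 -> float32, writer optional: rating aligns to rating
  int64 -> int64, writer optional: id aligns to id
  => backward: COMPATIBLE
remaining Event differences; none change what is asked:
  added field latitude to record Event: optional float64, tag 6 (in v2 it sits immediately before attempts) -> matters only for Event's forward compatibility — outside the asked direction
  added field seq to record Event: optional int64, tag 20 (in v2 it sits immediately before factor) -> matters only for Event's forward compatibility — outside the asked direction

backward: COMPATIBLE []


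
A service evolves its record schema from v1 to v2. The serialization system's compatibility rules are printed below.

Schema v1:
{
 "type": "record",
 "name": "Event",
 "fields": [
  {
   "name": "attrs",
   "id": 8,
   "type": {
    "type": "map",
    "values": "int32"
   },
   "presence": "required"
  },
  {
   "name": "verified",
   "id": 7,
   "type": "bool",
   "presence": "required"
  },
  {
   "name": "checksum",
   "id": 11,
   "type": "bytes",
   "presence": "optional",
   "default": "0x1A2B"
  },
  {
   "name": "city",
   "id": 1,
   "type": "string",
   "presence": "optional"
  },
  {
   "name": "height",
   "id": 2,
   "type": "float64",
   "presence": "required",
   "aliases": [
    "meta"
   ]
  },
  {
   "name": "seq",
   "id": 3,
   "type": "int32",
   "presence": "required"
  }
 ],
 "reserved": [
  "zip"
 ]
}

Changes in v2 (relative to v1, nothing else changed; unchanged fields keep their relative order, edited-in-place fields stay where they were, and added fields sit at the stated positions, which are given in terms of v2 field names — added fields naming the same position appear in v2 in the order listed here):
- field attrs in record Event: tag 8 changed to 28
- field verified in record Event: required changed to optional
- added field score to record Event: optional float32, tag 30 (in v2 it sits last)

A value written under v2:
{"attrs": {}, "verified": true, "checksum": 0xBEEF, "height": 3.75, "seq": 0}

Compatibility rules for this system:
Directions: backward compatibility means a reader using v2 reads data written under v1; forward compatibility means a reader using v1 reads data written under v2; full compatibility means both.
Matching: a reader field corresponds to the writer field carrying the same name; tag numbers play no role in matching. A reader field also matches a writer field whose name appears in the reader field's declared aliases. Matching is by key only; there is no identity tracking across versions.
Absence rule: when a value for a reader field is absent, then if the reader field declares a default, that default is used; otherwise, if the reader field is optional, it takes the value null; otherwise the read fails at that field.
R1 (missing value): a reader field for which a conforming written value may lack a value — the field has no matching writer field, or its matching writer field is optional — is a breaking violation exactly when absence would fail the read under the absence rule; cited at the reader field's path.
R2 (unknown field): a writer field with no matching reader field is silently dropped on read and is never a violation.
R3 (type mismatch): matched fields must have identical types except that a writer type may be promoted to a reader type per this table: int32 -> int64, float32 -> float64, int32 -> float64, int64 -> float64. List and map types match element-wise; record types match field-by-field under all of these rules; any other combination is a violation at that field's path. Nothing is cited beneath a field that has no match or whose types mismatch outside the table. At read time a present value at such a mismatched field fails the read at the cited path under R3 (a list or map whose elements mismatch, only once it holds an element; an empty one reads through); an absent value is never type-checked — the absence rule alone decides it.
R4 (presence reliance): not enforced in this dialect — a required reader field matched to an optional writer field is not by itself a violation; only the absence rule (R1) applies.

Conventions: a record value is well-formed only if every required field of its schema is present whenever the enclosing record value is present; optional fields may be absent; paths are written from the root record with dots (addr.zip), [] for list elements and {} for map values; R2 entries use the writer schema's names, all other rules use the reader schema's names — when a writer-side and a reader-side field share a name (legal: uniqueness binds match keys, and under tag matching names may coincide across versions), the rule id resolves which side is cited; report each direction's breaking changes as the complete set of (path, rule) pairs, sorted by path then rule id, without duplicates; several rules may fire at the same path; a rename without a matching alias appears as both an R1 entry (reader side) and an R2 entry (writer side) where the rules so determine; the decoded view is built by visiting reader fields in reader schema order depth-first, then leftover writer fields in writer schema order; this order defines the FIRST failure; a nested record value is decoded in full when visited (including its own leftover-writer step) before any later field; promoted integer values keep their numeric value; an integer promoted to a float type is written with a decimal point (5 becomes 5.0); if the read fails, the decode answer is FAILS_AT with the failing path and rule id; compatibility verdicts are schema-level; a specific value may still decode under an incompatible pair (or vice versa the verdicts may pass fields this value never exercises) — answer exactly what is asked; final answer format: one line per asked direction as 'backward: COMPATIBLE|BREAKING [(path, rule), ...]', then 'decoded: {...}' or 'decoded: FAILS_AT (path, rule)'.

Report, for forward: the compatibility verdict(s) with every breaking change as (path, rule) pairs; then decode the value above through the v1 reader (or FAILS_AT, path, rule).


forward: BREAKING [(verified, R1)]; decoded: {"attrs": {}, "verified": true, "checksum": 0xBEEF, "city": null, "height": 3.75, "seq": 0}

arrows below run writer -> reader for Event
forward on Event — v1 reading data written by v2:
  attrs <- attrs (map<string, int32> -> map<string, int32>, writer required)
  verified <- verified (bool -> bool, writer optional)
  checksum <- checksum (bytes -> bytes, writer optional)
  city <- city (string -> string, writer optional)
  height <- height (float64 -> float64, writer required)
  seq <- seq (int32 -> int32, writer required)
  score (writer side), unknown to reader
  breaking: (verified, R1)
  => 1 violation(s): forward is BREAKING for Event
decode walk for Event under reader schema v1:
  attrs := {}
  verified := true
  checksum := 0xBEEF
  city := null (absent, optional -> null)
  height := 3.75
  seq := 0
  => decoded: {"attrs": {}, "verified": true, "checksum": 0xBEEF, "city": null, "height": 3.75, "seq": 0}
diffs on Event not affecting the asked answer:
  field attrs in record Event: tag 8 changed to 28 -> fires no rule on Event, leaving the asked answer as it is
  added field score to record Event: optional float32, tag 30 (in v2 it sits last) -> fires no rule on Event, leaving the asked answer as it is


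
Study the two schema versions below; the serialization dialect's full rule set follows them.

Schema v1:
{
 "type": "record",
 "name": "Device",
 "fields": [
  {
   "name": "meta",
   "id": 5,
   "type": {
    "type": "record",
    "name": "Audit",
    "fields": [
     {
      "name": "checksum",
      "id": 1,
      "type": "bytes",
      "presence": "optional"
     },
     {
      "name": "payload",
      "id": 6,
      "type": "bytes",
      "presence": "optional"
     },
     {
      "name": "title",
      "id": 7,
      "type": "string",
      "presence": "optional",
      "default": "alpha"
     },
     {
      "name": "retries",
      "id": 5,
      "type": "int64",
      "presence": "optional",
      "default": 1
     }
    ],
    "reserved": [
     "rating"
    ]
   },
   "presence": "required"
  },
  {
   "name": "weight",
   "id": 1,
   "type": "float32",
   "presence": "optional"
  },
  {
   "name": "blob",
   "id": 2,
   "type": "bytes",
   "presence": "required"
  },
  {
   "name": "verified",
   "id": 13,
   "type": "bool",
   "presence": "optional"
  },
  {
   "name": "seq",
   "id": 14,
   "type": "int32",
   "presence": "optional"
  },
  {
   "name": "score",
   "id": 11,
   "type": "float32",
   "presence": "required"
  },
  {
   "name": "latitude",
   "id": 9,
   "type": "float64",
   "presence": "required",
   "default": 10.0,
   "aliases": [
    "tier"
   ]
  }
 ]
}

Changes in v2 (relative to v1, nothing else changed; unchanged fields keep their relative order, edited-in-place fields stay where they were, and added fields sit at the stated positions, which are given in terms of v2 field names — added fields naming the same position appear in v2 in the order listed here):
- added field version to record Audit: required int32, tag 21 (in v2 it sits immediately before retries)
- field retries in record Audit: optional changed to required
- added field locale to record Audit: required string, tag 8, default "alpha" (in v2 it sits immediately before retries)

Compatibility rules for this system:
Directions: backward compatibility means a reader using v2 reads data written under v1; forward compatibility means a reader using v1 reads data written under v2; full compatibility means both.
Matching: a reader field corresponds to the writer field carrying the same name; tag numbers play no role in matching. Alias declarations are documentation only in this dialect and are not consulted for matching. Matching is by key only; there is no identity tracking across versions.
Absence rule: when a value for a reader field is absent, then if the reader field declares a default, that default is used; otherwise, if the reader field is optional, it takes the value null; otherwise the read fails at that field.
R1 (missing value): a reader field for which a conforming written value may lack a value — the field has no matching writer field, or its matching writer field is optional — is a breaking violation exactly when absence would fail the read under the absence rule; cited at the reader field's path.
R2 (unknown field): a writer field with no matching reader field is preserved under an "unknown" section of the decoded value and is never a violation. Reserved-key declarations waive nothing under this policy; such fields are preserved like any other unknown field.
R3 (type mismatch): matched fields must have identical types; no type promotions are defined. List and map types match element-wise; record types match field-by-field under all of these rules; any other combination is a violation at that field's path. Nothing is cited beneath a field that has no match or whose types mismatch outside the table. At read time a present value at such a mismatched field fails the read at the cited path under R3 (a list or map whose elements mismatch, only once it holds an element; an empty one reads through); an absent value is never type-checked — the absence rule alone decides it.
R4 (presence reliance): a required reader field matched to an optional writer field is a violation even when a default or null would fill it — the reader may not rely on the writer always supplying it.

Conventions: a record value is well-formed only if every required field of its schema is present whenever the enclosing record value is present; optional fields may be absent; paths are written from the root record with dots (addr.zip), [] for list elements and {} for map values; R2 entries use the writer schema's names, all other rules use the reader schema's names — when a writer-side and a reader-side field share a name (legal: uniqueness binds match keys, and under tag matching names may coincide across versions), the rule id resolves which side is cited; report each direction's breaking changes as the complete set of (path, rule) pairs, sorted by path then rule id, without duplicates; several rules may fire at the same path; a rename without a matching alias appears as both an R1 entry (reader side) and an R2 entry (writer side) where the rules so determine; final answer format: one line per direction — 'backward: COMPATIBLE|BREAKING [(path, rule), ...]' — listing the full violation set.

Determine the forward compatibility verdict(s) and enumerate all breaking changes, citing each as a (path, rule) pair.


arrows below run writer -> reader for Device
forward analysis of Device with v1 as reader and v2 as writer:
  Audit -> Audit, writer required: meta aligns to meta
  float32 -> float32, writer optional: weight aligns to weight
  bytes -> bytes, writer required: blob aligns to blob
  bool -> bool, writer optional: verified aligns to verified
  int32 -> int32, writer optional: seq aligns to seq
  float32 -> float32, writer required: score aligns to score
  float64 -> float64, writer required: latitude aligns to latitude
  bytes -> bytes, writer optional: meta.checksum aligns to meta.checksum
  bytes -> bytes, writer optional: meta.payload aligns to meta.payload
  string -> string, writer optional: meta.title aligns to meta.title
  int64 -> int64, writer required: meta.retries aligns to meta.retries
  meta.version (writer side), unknown to reader
  meta.locale (writer side), unknown to reader
  => forward: COMPATIBLE
diffs on Device not affecting the asked answer:
  added field locale to record Audit: required string, tag 8, default "alpha" (in v2 it sits immediately before retries) -> no rule fires on it in Device's dialect; the asked verdict holds
  field retries in record Audit: optional changed to required -> its effect on Device is confined to the backward direction, not asked
  added field version to record Audit: required int32, tag 21 (in v2 it sits immediately before retries) -> its effect on Device is confined to the backward direction, not asked

forward: COMPATIBLE []


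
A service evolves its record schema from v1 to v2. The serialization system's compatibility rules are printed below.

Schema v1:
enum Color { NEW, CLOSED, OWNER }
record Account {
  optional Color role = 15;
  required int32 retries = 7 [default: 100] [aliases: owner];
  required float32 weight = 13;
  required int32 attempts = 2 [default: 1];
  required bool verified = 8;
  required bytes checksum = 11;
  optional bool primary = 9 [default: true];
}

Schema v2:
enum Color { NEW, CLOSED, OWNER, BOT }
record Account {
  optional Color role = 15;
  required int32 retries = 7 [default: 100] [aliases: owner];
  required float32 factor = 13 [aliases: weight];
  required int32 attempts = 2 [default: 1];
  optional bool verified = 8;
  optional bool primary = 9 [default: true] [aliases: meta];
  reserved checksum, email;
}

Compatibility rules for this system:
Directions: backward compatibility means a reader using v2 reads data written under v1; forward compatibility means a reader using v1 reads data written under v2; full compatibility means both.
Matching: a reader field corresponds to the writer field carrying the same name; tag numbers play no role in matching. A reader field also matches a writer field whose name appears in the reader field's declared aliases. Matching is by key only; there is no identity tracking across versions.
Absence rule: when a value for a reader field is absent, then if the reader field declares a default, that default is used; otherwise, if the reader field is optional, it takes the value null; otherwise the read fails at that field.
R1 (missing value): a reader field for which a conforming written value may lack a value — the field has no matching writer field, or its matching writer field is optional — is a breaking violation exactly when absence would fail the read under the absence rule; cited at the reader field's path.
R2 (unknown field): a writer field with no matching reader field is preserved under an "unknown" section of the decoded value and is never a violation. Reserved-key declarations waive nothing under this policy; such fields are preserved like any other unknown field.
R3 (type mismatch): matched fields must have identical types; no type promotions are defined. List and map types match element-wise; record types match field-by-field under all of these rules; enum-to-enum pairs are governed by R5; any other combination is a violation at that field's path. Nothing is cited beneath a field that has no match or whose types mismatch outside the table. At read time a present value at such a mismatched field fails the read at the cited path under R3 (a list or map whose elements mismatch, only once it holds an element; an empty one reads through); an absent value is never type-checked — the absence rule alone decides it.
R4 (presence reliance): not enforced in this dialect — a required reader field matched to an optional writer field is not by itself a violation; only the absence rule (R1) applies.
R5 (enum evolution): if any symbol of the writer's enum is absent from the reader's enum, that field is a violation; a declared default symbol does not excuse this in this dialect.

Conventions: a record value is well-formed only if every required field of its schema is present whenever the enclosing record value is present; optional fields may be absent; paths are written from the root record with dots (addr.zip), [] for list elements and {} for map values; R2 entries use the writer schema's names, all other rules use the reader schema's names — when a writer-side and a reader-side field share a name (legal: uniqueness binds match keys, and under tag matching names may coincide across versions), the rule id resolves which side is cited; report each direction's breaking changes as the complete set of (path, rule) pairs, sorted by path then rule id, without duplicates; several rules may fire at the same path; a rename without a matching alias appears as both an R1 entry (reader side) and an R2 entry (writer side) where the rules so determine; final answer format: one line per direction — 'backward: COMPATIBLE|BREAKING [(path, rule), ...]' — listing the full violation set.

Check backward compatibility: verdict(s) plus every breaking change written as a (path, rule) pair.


arrows below run writer -> reader for Account
backward for Account (reader v2, writer v1):
  writer optional, Color -> Color: reader role maps from writer role
  writer required, int32 -> int32: reader retries maps from writer retries
  writer required, float32 -> float32: reader factor maps from writer weight
  writer required, int32 -> int32: reader attempts maps from writer attempts
  writer required, bool -> bool: reader verified maps from writer verified
  writer optional, bool -> bool: reader primary maps from writer primary
  checksum (writer side), unknown to reader
  => no violations; backward on Account: COMPATIBLE
remaining Account differences; none change what is asked:
  enum Color (field role in record Account): symbol BOT added -> matters only for Account's forward compatibility — outside the asked direction
  renamed field weight to factor in record Account (alias weight declared on the renamed field) -> matters only for Account's forward compatibility — outside the asked direction
  field verified in record Account: required changed to optional -> matters only for Account's forward compatibility — outside the asked direction
  removed field checksum from record Account (its key "checksum" joins the reserved list) -> matters only for Account's forward compatibility — outside the asked direction

backward: COMPATIBLE []


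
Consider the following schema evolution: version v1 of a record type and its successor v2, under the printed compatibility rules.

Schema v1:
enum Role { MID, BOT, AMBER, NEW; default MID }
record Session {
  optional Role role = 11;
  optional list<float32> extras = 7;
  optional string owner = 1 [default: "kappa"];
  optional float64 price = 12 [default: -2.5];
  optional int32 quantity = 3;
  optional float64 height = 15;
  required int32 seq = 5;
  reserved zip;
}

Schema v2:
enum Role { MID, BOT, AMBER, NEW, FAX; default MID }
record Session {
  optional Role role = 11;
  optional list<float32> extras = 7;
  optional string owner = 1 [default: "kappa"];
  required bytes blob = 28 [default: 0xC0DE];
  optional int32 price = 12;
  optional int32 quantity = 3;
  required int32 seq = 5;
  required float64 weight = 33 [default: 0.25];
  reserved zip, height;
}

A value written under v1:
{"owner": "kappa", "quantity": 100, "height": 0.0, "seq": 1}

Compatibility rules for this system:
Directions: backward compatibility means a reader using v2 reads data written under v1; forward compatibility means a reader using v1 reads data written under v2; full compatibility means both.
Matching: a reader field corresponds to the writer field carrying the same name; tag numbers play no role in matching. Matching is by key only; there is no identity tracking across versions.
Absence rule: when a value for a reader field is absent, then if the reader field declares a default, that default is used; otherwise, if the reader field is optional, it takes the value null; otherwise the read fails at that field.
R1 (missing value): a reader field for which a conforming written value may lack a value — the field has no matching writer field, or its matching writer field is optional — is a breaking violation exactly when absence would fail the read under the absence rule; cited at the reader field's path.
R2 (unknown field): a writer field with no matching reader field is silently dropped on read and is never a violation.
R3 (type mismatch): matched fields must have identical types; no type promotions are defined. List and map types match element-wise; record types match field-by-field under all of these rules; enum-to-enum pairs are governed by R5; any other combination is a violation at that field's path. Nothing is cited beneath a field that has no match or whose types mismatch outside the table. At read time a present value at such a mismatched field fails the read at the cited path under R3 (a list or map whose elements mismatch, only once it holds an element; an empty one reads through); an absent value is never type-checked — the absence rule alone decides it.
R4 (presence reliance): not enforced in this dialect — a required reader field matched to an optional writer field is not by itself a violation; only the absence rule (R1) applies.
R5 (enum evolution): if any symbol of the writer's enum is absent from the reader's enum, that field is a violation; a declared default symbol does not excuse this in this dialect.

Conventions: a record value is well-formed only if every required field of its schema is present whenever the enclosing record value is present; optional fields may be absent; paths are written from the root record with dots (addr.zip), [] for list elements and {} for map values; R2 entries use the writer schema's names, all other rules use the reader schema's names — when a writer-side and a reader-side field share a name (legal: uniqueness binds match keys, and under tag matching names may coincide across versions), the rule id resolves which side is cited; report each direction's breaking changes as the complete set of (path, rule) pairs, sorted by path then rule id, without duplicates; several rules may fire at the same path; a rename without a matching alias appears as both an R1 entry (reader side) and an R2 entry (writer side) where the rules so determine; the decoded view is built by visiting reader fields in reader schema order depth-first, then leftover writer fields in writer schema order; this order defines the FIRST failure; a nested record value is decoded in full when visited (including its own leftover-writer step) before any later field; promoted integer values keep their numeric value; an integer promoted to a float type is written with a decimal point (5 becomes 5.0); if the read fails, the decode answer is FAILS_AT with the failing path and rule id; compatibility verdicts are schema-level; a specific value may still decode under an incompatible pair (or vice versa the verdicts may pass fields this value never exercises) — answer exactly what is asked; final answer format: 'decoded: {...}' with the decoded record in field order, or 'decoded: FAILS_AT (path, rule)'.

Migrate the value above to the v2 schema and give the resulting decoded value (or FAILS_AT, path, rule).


decoded: {"role": null, "extras": null, "owner": "kappa", "blob": 0xC0DE, "price": null, "quantity": 100, "seq": 1, "weight": 0.25}

in Session below, arrows point writer -> reader
decoding the Session value with the v2 reader:
  role := null (missing; optional => null)
  extras := null (missing; optional => null)
  owner := "kappa"
  blob := 0xC0DE (missing; default applied)
  price := null (missing; optional => null)
  quantity := 100
  seq := 1
  weight := 0.25 (missing; default applied)
  writer height: no reader field; dropped
  => decoded: {"role": null, "extras": null, "owner": "kappa", "blob": 0xC0DE, "price": null, "quantity": 100, "seq": 1, "weight": 0.25}
diffs on Session not affecting the asked answer:
  enum Role (field role in record Session): symbol FAX added -> matters for Session compatibility verdicts, not for this value's decode


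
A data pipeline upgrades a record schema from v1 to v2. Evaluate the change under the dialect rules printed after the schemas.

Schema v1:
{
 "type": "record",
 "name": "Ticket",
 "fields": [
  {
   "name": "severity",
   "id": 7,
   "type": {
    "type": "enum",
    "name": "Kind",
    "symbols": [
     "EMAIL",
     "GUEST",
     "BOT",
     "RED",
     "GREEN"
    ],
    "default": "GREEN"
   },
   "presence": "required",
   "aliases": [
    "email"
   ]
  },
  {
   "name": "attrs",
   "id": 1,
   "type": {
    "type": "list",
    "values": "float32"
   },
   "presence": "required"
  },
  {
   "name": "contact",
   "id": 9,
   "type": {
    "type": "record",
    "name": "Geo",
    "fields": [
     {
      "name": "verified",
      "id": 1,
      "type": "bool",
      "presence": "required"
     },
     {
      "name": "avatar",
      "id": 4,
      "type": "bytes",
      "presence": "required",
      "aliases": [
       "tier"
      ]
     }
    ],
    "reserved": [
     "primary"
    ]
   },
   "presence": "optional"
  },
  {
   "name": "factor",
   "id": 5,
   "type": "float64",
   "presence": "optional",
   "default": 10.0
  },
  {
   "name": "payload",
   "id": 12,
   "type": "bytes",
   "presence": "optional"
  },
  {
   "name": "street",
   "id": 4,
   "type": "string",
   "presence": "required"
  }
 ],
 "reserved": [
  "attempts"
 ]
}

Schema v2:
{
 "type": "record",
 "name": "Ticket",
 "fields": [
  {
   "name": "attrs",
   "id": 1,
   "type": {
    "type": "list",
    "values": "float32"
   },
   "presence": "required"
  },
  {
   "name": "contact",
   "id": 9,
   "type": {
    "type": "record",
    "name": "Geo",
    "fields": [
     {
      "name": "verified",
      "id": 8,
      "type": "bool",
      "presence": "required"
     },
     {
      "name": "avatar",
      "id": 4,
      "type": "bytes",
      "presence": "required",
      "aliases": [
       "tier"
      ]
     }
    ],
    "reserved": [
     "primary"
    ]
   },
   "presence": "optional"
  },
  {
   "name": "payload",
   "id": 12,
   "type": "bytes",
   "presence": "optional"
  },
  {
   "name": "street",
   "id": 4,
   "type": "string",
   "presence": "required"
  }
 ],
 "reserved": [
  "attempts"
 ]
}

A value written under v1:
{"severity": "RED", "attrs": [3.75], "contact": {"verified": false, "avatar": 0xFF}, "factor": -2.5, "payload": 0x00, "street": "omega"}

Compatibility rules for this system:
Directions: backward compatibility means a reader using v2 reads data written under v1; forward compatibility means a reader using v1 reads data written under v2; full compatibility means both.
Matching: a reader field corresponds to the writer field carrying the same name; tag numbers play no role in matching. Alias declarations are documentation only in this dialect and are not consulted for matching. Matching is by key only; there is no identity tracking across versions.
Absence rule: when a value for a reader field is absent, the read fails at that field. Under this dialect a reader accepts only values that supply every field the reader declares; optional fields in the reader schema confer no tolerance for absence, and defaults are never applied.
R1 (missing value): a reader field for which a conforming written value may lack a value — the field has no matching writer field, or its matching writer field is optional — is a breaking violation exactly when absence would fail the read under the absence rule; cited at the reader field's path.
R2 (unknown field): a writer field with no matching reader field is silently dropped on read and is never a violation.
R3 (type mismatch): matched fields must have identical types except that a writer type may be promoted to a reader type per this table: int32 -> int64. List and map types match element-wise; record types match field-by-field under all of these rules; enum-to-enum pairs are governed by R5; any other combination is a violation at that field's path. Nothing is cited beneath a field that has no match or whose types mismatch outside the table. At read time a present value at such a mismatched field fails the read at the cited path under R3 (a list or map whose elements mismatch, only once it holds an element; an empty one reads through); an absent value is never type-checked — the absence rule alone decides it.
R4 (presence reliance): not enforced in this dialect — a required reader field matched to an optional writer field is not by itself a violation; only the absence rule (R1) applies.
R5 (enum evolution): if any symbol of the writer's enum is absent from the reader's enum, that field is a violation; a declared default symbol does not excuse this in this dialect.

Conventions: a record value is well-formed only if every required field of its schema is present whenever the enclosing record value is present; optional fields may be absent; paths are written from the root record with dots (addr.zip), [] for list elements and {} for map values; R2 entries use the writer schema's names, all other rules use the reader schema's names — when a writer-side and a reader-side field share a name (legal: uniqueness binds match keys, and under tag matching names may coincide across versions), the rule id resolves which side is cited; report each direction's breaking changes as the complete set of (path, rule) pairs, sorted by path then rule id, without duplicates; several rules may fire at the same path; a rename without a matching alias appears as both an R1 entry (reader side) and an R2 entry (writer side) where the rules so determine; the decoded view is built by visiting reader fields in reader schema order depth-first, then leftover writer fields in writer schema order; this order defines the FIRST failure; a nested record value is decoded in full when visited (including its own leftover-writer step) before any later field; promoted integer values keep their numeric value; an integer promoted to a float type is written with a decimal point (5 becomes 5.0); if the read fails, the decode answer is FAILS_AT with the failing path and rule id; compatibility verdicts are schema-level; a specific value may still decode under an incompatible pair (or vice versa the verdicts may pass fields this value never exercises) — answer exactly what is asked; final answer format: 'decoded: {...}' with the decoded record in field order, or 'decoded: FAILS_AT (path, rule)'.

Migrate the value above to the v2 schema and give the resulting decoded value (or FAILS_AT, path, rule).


decoded: {"attrs": [3.75], "contact": {"verified": false, "avatar": 0xFF}, "payload": 0x00, "street": "omega"}

the writer's type comes first in each Ticket pair
decode walk for Ticket under reader schema v2:
  attrs := [3.75]
  contact.verified := false
  contact.avatar := 0xFF
  payload := 0x00
  street := "omega"
  writer severity: unmatched, discarded
  writer factor: unmatched, discarded
  => decoded: {"attrs": [3.75], "contact": {"verified": false, "avatar": 0xFF}, "payload": 0x00, "street": "omega"}
checking off the Ticket differences that do not matter here:
  field verified in record Geo: tag 1 changed to 8 -> fires no rule on Ticket under this dialect and leaves the result unchanged


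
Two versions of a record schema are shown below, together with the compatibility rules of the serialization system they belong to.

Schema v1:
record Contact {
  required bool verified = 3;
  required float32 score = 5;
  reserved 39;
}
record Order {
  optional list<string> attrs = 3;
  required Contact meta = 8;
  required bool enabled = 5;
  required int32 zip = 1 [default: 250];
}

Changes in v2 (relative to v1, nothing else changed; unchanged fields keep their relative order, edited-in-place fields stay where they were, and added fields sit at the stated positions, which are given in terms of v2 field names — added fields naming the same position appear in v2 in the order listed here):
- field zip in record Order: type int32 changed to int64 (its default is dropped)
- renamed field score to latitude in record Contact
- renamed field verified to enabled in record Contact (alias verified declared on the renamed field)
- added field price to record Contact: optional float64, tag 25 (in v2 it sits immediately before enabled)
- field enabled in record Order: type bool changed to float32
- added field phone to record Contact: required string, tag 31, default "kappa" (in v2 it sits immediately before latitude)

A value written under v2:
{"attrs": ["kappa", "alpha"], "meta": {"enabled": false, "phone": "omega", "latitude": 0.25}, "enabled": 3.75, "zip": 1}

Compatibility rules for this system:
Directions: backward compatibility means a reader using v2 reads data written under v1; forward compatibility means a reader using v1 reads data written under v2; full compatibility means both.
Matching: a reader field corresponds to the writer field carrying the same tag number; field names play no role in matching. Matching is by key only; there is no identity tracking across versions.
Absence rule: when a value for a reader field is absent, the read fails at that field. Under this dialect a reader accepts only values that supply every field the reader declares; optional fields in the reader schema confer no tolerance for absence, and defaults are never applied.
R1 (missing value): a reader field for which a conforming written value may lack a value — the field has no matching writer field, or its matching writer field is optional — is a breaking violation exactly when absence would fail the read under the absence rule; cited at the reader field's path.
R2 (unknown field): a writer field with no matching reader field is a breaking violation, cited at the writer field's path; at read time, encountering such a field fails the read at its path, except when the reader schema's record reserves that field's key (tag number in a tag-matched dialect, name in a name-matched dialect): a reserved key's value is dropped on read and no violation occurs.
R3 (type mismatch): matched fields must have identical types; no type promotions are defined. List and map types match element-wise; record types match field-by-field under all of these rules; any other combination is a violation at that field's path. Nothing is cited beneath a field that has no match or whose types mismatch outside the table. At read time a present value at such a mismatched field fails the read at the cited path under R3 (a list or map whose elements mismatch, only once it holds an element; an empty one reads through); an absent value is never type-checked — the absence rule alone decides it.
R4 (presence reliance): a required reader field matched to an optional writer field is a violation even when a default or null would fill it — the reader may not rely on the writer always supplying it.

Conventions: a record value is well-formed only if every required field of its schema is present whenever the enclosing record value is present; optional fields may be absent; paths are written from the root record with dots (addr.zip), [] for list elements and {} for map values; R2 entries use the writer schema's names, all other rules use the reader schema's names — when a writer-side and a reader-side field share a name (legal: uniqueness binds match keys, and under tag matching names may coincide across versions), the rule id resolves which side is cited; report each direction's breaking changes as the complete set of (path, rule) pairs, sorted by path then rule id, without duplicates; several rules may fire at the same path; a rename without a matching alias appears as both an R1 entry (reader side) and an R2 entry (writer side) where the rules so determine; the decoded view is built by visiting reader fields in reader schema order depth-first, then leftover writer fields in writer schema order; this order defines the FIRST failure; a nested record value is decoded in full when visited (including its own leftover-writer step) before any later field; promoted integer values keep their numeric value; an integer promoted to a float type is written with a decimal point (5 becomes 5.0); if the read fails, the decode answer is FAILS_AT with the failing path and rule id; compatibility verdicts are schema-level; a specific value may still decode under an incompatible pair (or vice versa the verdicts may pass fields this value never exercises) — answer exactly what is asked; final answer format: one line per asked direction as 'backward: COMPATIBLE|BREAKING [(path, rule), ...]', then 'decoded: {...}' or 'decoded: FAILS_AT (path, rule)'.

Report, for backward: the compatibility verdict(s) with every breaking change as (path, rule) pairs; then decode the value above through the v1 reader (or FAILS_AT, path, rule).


backward: BREAKING [(attrs, R1), (enabled, R3), (meta.phone, R1), (meta.price, R1), (zip, R3)]; decoded: FAILS_AT (meta.phone, R2)

the writer's type comes first in each Order pair
backward pass over Order, reader schema v2, writer schema v1:
  attrs <- attrs (list<string> -> list<string>, writer optional)
  meta <- meta (Contact -> Contact, writer required)
  enabled <- enabled (bool -> float32, writer required)
  zip <- zip (int32 -> int64, writer required)
  no writer field matches reader meta.price
  meta.enabled <- meta.verified (bool -> bool, writer required)
  no writer field matches reader meta.phone
  meta.latitude <- meta.score (float32 -> float32, writer required)
  R1 fires at attrs
  R3 fires at enabled
  R1 fires at meta.phone
  R1 fires at meta.price
  R3 fires at zip
  => backward: BREAKING (5)
migrating the Order value to v1:
  attrs := ["kappa", "alpha"]
  meta.verified := false (from writer enabled)
  meta.score := 0.25 (from writer latitude)
  read fails at meta.phone under R2 (unknown field)
  => FAILS_AT (meta.phone, R2)
ruling out the remaining Order differences:
  renamed field score to latitude in record Contact -> fires no rule on Order, leaving the asked answer as it is
  renamed field verified to enabled in record Contact (alias verified declared on the renamed field) -> fires no rule on Order, leaving the asked answer as it is
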